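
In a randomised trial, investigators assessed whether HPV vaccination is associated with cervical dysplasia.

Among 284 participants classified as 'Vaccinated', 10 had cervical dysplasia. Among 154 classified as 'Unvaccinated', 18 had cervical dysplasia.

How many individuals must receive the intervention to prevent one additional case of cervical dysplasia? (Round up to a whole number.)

Risk in treated group = 10/284 = 0.03521; risk in control = 18/154 = 0.11688.
Absolute risk reduction = 0.11688 − 0.03521 = 0.08167
NNT = 1 / ARR = 1 / 0.08167 = 12.244 → round up → 13

13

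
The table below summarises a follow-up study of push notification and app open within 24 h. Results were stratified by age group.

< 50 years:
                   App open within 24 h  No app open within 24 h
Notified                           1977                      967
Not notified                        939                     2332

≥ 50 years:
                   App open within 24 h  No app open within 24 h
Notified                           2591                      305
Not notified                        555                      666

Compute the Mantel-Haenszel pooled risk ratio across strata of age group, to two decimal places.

2.17

RR_MH = Σ(aᵢ·n₀ᵢ/nᵢ) / Σ(cᵢ·n₁ᵢ/nᵢ), with n₁ᵢ = aᵢ+bᵢ (exposed), n₀ᵢ = cᵢ+dᵢ (unexposed), nᵢ = n₁ᵢ+n₀ᵢ.
Stratum 1 (< 50 years): n₁ = 2944, n₀ = 3271, n = 6215; a·n₀/n = 1977·3271/6215 = 1040.5096; c·n₁/n = 939·2944/6215 = 444.7974
Stratum 2 (≥ 50 years): n₁ = 2896, n₀ = 1221, n = 4117; a·n₀/n = 2591·1221/4117 = 768.4263; c·n₁/n = 555·2896/4117 = 390.4008
RR_MH = (1040.5096 + 768.4263) / (444.7974 + 390.4008) = 1808.9359 / 835.1982 = 2.16588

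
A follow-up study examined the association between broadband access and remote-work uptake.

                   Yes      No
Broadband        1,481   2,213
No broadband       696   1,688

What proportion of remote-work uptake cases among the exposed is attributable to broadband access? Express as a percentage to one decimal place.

27.2

Cells: a = 1481, b = 2213, c = 696, d = 1688.
Risk in exposed = 1481/3694 = 0.40092; risk in unexposed = 696/2384 = 0.29195.
RR = 0.40092/0.29195 = 1.37327
AR% = (RR − 1)/RR × 100 = (1.37327 − 1)/1.37327 × 100 = 27.1810%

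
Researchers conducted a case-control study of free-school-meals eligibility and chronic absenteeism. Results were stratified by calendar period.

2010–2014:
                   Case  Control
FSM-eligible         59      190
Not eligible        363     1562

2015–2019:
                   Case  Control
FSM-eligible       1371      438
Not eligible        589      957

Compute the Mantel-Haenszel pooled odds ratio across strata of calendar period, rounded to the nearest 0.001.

3.991

OR_MH = Σ(aᵢdᵢ/nᵢ) / Σ(bᵢcᵢ/nᵢ), where nᵢ is the stratum total.
Stratum 1 (2010–2014): n = 2174; a·d/n = 59·1562/2174 = 42.3910; b·c/n = 190·363/2174 = 31.7249
Stratum 2 (2015–2019): n = 3355; a·d/n = 1371·957/3355 = 391.0721; b·c/n = 438·589/3355 = 76.8948
OR_MH = (42.3910 + 391.0721) / (31.7249 + 76.8948) = 433.4631 / 108.6197 = 3.99065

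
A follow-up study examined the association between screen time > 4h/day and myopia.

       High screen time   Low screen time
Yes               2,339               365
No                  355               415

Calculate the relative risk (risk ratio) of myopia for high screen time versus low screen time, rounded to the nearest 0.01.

1.86

Reading the table with exposure as columns: a = 2339 (High screen time, case), b = 355 (High screen time, non-case), c = 365 (Low screen time, case), d = 415.
Risk in exposed = 2339/2694 = 0.86823; risk in unexposed = 365/780 = 0.46795.
RR = 0.86823 / 0.46795 = 1.85539
The risk among the exposed is 1.86 times that among the unexposed.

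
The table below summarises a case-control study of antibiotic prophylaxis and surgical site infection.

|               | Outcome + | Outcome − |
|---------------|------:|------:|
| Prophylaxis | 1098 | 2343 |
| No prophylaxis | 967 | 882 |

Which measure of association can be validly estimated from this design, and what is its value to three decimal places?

Cells: a = 1098, b = 2343, c = 967, d = 882.
This is a case-control study: participants were sampled on outcome status, so risks in the source population cannot be estimated directly — relative risk is not valid here. The odds ratio is the appropriate measure.
OR = (a·d)/(b·c) = (1098 × 882) / (2343 × 967) = 968436 / 2265681 = 0.42744

0.427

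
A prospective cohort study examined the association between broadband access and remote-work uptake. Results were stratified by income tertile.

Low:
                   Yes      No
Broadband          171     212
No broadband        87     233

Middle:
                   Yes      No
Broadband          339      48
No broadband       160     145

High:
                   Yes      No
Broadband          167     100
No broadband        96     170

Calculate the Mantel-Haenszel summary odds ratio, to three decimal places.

3.270

OR_MH = Σ(aᵢdᵢ/nᵢ) / Σ(bᵢcᵢ/nᵢ), where nᵢ is the stratum total.
Stratum 1 (Low): n = 703; a·d/n = 171·233/703 = 56.6757; b·c/n = 212·87/703 = 26.2361
Stratum 2 (Middle): n = 692; a·d/n = 339·145/692 = 71.0332; b·c/n = 48·160/692 = 11.0983
Stratum 3 (High): n = 533; a·d/n = 167·170/533 = 53.2645; b·c/n = 100·96/533 = 18.0113
OR_MH = (56.6757 + 71.0332 + 53.2645) / (26.2361 + 11.0983 + 18.0113) = 180.9735 / 55.3457 = 3.26988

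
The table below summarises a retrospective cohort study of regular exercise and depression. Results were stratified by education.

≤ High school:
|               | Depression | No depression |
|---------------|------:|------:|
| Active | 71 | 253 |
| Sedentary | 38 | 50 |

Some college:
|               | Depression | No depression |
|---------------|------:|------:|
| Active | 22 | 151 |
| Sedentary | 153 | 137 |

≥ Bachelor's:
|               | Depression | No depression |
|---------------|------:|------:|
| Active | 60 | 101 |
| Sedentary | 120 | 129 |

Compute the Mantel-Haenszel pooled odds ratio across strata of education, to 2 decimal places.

0.33

OR_MH = Σ(aᵢdᵢ/nᵢ) / Σ(bᵢcᵢ/nᵢ), where nᵢ is the stratum total.
Stratum 1 (≤ High school): n = 412; a·d/n = 71·50/412 = 8.6165; b·c/n = 253·38/412 = 23.3350
Stratum 2 (Some college): n = 463; a·d/n = 22·137/463 = 6.5097; b·c/n = 151·153/463 = 49.8985
Stratum 3 (≥ Bachelor's): n = 410; a·d/n = 60·129/410 = 18.8780; b·c/n = 101·120/410 = 29.5610
OR_MH = (8.6165 + 6.5097 + 18.8780) / (23.3350 + 49.8985 + 29.5610) = 34.0043 / 102.7944 = 0.33080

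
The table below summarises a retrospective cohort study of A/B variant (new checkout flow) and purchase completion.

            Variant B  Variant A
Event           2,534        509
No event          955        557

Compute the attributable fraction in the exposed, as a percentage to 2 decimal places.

34.26

Reading the table with exposure as columns: a = 2534 (Variant B, case), b = 955 (Variant B, non-case), c = 509 (Variant A, case), d = 557.
Risk in exposed = 2534/3489 = 0.72628; risk in unexposed = 509/1066 = 0.47749.
RR = 0.72628/0.47749 = 1.52106
AR% = (RR − 1)/RR × 100 = (1.52106 − 1)/1.52106 × 100 = 34.2562%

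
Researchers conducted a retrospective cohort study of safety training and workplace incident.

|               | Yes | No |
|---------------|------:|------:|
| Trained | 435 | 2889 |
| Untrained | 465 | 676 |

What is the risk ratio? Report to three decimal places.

Cells: a = 435, b = 2889, c = 465, d = 676.
Risk in exposed = 435/3324 = 0.13087; risk in unexposed = 465/1141 = 0.40754.
RR = 0.13087 / 0.40754 = 0.32112
The risk is 68% lower among the exposed than among the unexposed.

0.321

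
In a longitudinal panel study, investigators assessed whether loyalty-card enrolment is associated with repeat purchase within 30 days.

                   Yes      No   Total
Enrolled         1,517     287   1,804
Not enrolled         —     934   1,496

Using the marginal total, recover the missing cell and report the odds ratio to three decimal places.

The missing cell is in the unexposed row: 1496 − 934 = 562.
So a = 1517, b = 287, c = 562, d = 934.
OR = (a·d)/(b·c) = (1517 × 934) / (287 × 562) = 1416878 / 161294 = 8.78444

8.784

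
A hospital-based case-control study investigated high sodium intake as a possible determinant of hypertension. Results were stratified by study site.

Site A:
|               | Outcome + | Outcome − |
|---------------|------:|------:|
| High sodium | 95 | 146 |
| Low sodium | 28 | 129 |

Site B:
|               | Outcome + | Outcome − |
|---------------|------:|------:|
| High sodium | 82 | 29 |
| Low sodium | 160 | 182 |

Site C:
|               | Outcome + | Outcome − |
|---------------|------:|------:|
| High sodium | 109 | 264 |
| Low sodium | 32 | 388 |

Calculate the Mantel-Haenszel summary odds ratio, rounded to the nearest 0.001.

3.756

OR_MH = Σ(aᵢdᵢ/nᵢ) / Σ(bᵢcᵢ/nᵢ), where nᵢ is the stratum total.
Stratum 1 (Site A): n = 398; a·d/n = 95·129/398 = 30.7915; b·c/n = 146·28/398 = 10.2714
Stratum 2 (Site B): n = 453; a·d/n = 82·182/453 = 32.9448; b·c/n = 29·160/453 = 10.2428
Stratum 3 (Site C): n = 793; a·d/n = 109·388/793 = 53.3317; b·c/n = 264·32/793 = 10.6532
OR_MH = (30.7915 + 32.9448 + 53.3317) / (10.2714 + 10.2428 + 10.6532) = 117.0679 / 31.1674 = 3.75610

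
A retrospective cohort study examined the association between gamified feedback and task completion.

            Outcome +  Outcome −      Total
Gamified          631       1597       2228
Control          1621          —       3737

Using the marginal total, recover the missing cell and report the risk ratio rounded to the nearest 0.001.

The missing cell is in the unexposed row: 3737 − 1621 = 2116.
So a = 631, b = 1597, c = 1621, d = 2116.
RR = [a/(a+b)] / [c/(c+d)] = (631/2228) / (1621/3737) = 0.28321/0.43377 = 0.65291

0.653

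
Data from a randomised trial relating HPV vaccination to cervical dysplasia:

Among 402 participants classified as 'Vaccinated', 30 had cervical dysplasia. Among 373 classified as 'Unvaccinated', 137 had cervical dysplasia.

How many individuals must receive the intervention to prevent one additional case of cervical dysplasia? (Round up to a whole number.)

Risk in treated group = 30/402 = 0.07463; risk in control = 137/373 = 0.36729.
Absolute risk reduction = 0.36729 − 0.07463 = 0.29267
NNT = 1 / ARR = 1 / 0.29267 = 3.417 → round up → 4

4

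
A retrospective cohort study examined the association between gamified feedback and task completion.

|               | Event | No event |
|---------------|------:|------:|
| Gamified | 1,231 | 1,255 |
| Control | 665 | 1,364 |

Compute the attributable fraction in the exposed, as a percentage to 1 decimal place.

Cells: a = 1231, b = 1255, c = 665, d = 1364.
Risk in exposed = 1231/2486 = 0.49517; risk in unexposed = 665/2029 = 0.32775.
RR = 0.49517/0.32775 = 1.51084
AR% = (RR − 1)/RR × 100 = (1.51084 − 1)/1.51084 × 100 = 33.8115%

33.8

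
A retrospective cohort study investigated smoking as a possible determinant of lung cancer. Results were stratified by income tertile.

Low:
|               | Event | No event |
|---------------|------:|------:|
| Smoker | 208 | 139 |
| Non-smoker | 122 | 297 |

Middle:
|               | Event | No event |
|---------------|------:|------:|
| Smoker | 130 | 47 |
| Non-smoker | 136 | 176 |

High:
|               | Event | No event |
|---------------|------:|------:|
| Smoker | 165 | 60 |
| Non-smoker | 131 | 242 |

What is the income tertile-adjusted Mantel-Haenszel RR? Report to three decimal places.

1.948

RR_MH = Σ(aᵢ·n₀ᵢ/nᵢ) / Σ(cᵢ·n₁ᵢ/nᵢ), with n₁ᵢ = aᵢ+bᵢ (exposed), n₀ᵢ = cᵢ+dᵢ (unexposed), nᵢ = n₁ᵢ+n₀ᵢ.
Stratum 1 (Low): n₁ = 347, n₀ = 419, n = 766; a·n₀/n = 208·419/766 = 113.7755; c·n₁/n = 122·347/766 = 55.2663
Stratum 2 (Middle): n₁ = 177, n₀ = 312, n = 489; a·n₀/n = 130·312/489 = 82.9448; c·n₁/n = 136·177/489 = 49.2270
Stratum 3 (High): n₁ = 225, n₀ = 373, n = 598; a·n₀/n = 165·373/598 = 102.9181; c·n₁/n = 131·225/598 = 49.2893
RR_MH = (113.7755 + 82.9448 + 102.9181) / (55.2663 + 49.2270 + 49.2893) = 299.6383 / 153.7826 = 1.94845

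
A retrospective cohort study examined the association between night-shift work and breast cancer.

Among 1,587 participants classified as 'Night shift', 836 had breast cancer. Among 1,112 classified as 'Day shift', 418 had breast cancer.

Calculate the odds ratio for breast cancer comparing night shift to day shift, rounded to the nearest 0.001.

From the description: a = 836, b = 751, c = 418, d = 694.
OR = (a·d)/(b·c) = (836 × 694) / (751 × 418) = 580184 / 313918 = 1.84820
The odds of breast cancer are about 1.85 times as high in the night shift group.

1.848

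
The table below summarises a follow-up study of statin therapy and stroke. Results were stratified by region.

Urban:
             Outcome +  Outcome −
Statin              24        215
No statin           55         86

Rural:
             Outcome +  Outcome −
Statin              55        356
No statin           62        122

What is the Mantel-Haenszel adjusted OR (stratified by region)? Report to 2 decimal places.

0.24

OR_MH = Σ(aᵢdᵢ/nᵢ) / Σ(bᵢcᵢ/nᵢ), where nᵢ is the stratum total.
Stratum 1 (Urban): n = 380; a·d/n = 24·86/380 = 5.4316; b·c/n = 215·55/380 = 31.1184
Stratum 2 (Rural): n = 595; a·d/n = 55·122/595 = 11.2773; b·c/n = 356·62/595 = 37.0958
OR_MH = (5.4316 + 11.2773) / (31.1184 + 37.0958) = 16.7089 / 68.2142 = 0.24495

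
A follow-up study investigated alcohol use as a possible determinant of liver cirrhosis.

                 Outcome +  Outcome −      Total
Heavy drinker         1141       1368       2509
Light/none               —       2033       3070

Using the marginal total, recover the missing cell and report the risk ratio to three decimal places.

The missing cell is in the unexposed row: 3070 − 2033 = 1037.
So a = 1141, b = 1368, c = 1037, d = 2033.
RR = [a/(a+b)] / [c/(c+d)] = (1141/2509) / (1037/3070) = 0.45476/0.33779 = 1.34631

1.346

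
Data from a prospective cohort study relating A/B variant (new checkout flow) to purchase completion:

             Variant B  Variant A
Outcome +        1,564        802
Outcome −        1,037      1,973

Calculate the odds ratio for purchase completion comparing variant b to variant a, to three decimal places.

3.710

Reading the table with exposure as columns: a = 1564 (Variant B, case), b = 1037 (Variant B, non-case), c = 802 (Variant A, case), d = 1973.
OR = (a·d)/(b·c) = (1564 × 1973) / (1037 × 802) = 3085772 / 831674 = 3.71031
The odds of purchase completion are about 3.71 times as high in the variant b group.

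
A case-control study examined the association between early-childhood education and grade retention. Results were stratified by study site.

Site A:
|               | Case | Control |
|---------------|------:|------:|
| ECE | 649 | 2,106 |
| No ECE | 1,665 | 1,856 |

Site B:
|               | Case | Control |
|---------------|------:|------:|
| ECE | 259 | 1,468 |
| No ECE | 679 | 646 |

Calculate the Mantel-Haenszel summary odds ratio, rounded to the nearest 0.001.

0.279

OR_MH = Σ(aᵢdᵢ/nᵢ) / Σ(bᵢcᵢ/nᵢ), where nᵢ is the stratum total.
Stratum 1 (Site A): n = 6276; a·d/n = 649·1856/6276 = 191.9286; b·c/n = 2106·1665/6276 = 558.7141
Stratum 2 (Site B): n = 3052; a·d/n = 259·646/3052 = 54.8211; b·c/n = 1468·679/3052 = 326.5963
OR_MH = (191.9286 + 54.8211) / (558.7141 + 326.5963) = 246.7497 / 885.3105 = 0.27872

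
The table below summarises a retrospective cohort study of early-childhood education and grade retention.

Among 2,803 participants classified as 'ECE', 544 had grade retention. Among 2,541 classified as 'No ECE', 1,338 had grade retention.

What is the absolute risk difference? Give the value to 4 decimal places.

-0.3325

From the description: a = 544, b = 2259, c = 1338, d = 1203.
Risk in exposed = 544/2803 = 0.194078; risk in unexposed = 1338/2541 = 0.526564.
Risk difference = 0.194078 − 0.526564 = -0.332487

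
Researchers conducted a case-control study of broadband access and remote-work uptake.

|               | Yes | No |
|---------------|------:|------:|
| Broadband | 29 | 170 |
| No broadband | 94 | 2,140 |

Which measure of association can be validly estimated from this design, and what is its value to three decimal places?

3.884

Cells: a = 29, b = 170, c = 94, d = 2140.
This is a case-control study: participants were sampled on outcome status, so risks in the source population cannot be estimated directly — relative risk is not valid here. The odds ratio is the appropriate measure.
OR = (a·d)/(b·c) = (29 × 2140) / (170 × 94) = 62060 / 15980 = 3.88360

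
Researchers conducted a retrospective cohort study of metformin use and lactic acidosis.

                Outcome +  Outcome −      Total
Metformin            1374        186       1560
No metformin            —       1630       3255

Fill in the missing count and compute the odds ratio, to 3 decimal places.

7.410

The missing cell is in the unexposed row: 3255 − 1630 = 1625.
So a = 1374, b = 186, c = 1625, d = 1630.
OR = (a·d)/(b·c) = (1374 × 1630) / (186 × 1625) = 2239620 / 302250 = 7.40983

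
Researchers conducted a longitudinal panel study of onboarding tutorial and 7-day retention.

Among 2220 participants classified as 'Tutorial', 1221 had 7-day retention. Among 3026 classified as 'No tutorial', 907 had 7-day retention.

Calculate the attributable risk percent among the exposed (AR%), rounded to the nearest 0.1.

45.5

From the description: a = 1221, b = 999, c = 907, d = 2119.
Risk in exposed = 1221/2220 = 0.55000; risk in unexposed = 907/3026 = 0.29974.
RR = 0.55000/0.29974 = 1.83495
AR% = (RR − 1)/RR × 100 = (1.83495 − 1)/1.83495 × 100 = 45.5026%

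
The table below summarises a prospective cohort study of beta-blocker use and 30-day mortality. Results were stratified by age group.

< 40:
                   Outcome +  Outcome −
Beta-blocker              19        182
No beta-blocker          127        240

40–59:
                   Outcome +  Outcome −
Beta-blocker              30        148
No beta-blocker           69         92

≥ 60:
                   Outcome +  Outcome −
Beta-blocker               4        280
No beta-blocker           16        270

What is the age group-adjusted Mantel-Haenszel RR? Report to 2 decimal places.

0.32

RR_MH = Σ(aᵢ·n₀ᵢ/nᵢ) / Σ(cᵢ·n₁ᵢ/nᵢ), with n₁ᵢ = aᵢ+bᵢ (exposed), n₀ᵢ = cᵢ+dᵢ (unexposed), nᵢ = n₁ᵢ+n₀ᵢ.
Stratum 1 (< 40): n₁ = 201, n₀ = 367, n = 568; a·n₀/n = 19·367/568 = 12.2764; c·n₁/n = 127·201/568 = 44.9419
Stratum 2 (40–59): n₁ = 178, n₀ = 161, n = 339; a·n₀/n = 30·161/339 = 14.2478; c·n₁/n = 69·178/339 = 36.2301
Stratum 3 (≥ 60): n₁ = 284, n₀ = 286, n = 570; a·n₀/n = 4·286/570 = 2.0070; c·n₁/n = 16·284/570 = 7.9719
RR_MH = (12.2764 + 14.2478 + 2.0070) / (44.9419 + 36.2301 + 7.9719) = 28.5312 / 89.1439 = 0.32006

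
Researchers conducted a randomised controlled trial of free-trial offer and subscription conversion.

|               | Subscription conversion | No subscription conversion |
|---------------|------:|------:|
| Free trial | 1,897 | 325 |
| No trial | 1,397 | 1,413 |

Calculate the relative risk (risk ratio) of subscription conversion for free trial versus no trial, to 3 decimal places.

Cells: a = 1897, b = 325, c = 1397, d = 1413.
Risk in exposed = 1897/2222 = 0.85374; risk in unexposed = 1397/2810 = 0.49715.
RR = 0.85374 / 0.49715 = 1.71725
The risk among the exposed is 1.72 times that among the unexposed.

1.717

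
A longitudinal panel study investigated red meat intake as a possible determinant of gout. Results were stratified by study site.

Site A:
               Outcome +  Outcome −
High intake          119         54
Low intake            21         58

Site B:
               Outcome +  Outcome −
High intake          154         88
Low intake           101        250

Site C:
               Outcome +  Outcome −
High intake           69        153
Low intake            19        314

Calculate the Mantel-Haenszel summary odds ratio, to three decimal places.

OR_MH = Σ(aᵢdᵢ/nᵢ) / Σ(bᵢcᵢ/nᵢ), where nᵢ is the stratum total.
Stratum 1 (Site A): n = 252; a·d/n = 119·58/252 = 27.3889; b·c/n = 54·21/252 = 4.5000
Stratum 2 (Site B): n = 593; a·d/n = 154·250/593 = 64.9241; b·c/n = 88·101/593 = 14.9882
Stratum 3 (Site C): n = 555; a·d/n = 69·314/555 = 39.0378; b·c/n = 153·19/555 = 5.2378
OR_MH = (27.3889 + 64.9241 + 39.0378) / (4.5000 + 14.9882 + 5.2378) = 131.3508 / 24.7260 = 5.31225

5.312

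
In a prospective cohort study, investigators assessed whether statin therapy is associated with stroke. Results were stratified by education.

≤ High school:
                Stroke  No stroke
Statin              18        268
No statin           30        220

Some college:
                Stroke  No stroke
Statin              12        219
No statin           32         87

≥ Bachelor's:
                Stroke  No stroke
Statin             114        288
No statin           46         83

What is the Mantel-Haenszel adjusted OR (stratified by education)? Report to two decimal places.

0.47

OR_MH = Σ(aᵢdᵢ/nᵢ) / Σ(bᵢcᵢ/nᵢ), where nᵢ is the stratum total.
Stratum 1 (≤ High school): n = 536; a·d/n = 18·220/536 = 7.3881; b·c/n = 268·30/536 = 15.0000
Stratum 2 (Some college): n = 350; a·d/n = 12·87/350 = 2.9829; b·c/n = 219·32/350 = 20.0229
Stratum 3 (≥ Bachelor's): n = 531; a·d/n = 114·83/531 = 17.8192; b·c/n = 288·46/531 = 24.9492
OR_MH = (7.3881 + 2.9829 + 17.8192) / (15.0000 + 20.0229 + 24.9492) = 28.1901 / 59.9720 = 0.47005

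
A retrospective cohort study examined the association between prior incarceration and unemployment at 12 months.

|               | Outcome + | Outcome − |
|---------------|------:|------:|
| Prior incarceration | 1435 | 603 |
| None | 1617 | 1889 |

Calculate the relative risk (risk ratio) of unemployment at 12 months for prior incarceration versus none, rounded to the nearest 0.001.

Cells: a = 1435, b = 603, c = 1617, d = 1889.
Risk in exposed = 1435/2038 = 0.70412; risk in unexposed = 1617/3506 = 0.46121.
RR = 0.70412 / 0.46121 = 1.52669
The risk among the exposed is 1.53 times that among the unexposed.

1.527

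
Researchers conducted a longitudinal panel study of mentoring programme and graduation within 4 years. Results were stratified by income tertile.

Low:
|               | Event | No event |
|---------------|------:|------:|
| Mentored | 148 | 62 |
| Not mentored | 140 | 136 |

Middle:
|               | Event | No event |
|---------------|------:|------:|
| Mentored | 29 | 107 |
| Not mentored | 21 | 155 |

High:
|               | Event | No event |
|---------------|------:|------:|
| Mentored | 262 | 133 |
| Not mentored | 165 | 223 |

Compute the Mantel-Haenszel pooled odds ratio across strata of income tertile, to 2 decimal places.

2.46

OR_MH = Σ(aᵢdᵢ/nᵢ) / Σ(bᵢcᵢ/nᵢ), where nᵢ is the stratum total.
Stratum 1 (Low): n = 486; a·d/n = 148·136/486 = 41.4156; b·c/n = 62·140/486 = 17.8601
Stratum 2 (Middle): n = 312; a·d/n = 29·155/312 = 14.4071; b·c/n = 107·21/312 = 7.2019
Stratum 3 (High): n = 783; a·d/n = 262·223/783 = 74.6181; b·c/n = 133·165/783 = 28.0268
OR_MH = (41.4156 + 14.4071 + 74.6181) / (17.8601 + 7.2019 + 28.0268) = 130.4408 / 53.0888 = 2.45703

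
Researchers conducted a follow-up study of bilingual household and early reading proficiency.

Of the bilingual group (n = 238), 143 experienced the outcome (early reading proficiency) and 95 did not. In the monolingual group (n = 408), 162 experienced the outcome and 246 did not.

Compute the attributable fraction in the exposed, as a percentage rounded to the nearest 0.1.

33.9

From the description: a = 143, b = 95, c = 162, d = 246.
Risk in exposed = 143/238 = 0.60084; risk in unexposed = 162/408 = 0.39706.
RR = 0.60084/0.39706 = 1.51323
AR% = (RR − 1)/RR × 100 = (1.51323 − 1)/1.51323 × 100 = 33.9161%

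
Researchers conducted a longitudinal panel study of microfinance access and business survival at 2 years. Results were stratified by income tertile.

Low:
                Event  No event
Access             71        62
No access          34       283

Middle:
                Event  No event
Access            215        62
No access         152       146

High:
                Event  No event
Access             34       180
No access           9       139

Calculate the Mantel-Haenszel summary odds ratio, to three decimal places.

4.395

OR_MH = Σ(aᵢdᵢ/nᵢ) / Σ(bᵢcᵢ/nᵢ), where nᵢ is the stratum total.
Stratum 1 (Low): n = 450; a·d/n = 71·283/450 = 44.6511; b·c/n = 62·34/450 = 4.6844
Stratum 2 (Middle): n = 575; a·d/n = 215·146/575 = 54.5913; b·c/n = 62·152/575 = 16.3896
Stratum 3 (High): n = 362; a·d/n = 34·139/362 = 13.0552; b·c/n = 180·9/362 = 4.4751
OR_MH = (44.6511 + 54.5913 + 13.0552) / (4.6844 + 16.3896 + 4.4751) = 112.2977 / 25.5491 = 4.39536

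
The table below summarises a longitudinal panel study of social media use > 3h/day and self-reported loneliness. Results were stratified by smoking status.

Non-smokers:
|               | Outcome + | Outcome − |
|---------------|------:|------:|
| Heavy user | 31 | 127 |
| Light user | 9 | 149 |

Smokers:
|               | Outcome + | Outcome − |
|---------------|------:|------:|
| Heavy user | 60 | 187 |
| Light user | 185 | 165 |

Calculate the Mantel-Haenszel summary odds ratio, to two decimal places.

0.51

OR_MH = Σ(aᵢdᵢ/nᵢ) / Σ(bᵢcᵢ/nᵢ), where nᵢ is the stratum total.
Stratum 1 (Non-smokers): n = 316; a·d/n = 31·149/316 = 14.6171; b·c/n = 127·9/316 = 3.6171
Stratum 2 (Smokers): n = 597; a·d/n = 60·165/597 = 16.5829; b·c/n = 187·185/597 = 57.9481
OR_MH = (14.6171 + 16.5829) / (3.6171 + 57.9481) = 31.2000 / 61.5652 = 0.50678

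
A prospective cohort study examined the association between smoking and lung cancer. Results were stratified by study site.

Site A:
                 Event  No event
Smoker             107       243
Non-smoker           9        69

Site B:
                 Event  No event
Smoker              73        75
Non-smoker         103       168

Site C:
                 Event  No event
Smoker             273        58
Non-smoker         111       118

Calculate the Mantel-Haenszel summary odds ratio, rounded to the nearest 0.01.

OR_MH = Σ(aᵢdᵢ/nᵢ) / Σ(bᵢcᵢ/nᵢ), where nᵢ is the stratum total.
Stratum 1 (Site A): n = 428; a·d/n = 107·69/428 = 17.2500; b·c/n = 243·9/428 = 5.1098
Stratum 2 (Site B): n = 419; a·d/n = 73·168/419 = 29.2697; b·c/n = 75·103/419 = 18.4368
Stratum 3 (Site C): n = 560; a·d/n = 273·118/560 = 57.5250; b·c/n = 58·111/560 = 11.4964
OR_MH = (17.2500 + 29.2697 + 57.5250) / (5.1098 + 18.4368 + 11.4964) = 104.0447 / 35.0430 = 2.96906

2.97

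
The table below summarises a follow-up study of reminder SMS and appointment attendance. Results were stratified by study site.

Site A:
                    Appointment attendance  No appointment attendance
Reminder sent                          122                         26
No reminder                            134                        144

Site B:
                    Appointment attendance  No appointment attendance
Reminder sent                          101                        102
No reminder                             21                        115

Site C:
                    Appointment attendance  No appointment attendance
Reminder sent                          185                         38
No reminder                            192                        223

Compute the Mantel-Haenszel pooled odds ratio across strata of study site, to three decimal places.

OR_MH = Σ(aᵢdᵢ/nᵢ) / Σ(bᵢcᵢ/nᵢ), where nᵢ is the stratum total.
Stratum 1 (Site A): n = 426; a·d/n = 122·144/426 = 41.2394; b·c/n = 26·134/426 = 8.1784
Stratum 2 (Site B): n = 339; a·d/n = 101·115/339 = 34.2625; b·c/n = 102·21/339 = 6.3186
Stratum 3 (Site C): n = 638; a·d/n = 185·223/638 = 64.6630; b·c/n = 38·192/638 = 11.4357
OR_MH = (41.2394 + 34.2625 + 64.6630) / (8.1784 + 6.3186 + 11.4357) = 140.1650 / 25.9327 = 5.40495

5.405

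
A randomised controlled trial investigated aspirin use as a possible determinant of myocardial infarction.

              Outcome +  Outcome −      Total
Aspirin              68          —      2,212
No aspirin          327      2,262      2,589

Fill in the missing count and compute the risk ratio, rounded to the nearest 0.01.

The missing cell is in the exposed row: 2212 − 68 = 2144.
So a = 68, b = 2144, c = 327, d = 2262.
RR = [a/(a+b)] / [c/(c+d)] = (68/2212) / (327/2589) = 0.03074/0.12630 = 0.24339

0.24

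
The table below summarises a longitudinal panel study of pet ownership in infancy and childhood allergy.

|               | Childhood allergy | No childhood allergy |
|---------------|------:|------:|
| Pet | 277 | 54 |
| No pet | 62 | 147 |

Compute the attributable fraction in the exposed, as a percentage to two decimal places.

64.55

Cells: a = 277, b = 54, c = 62, d = 147.
Risk in exposed = 277/331 = 0.83686; risk in unexposed = 62/209 = 0.29665.
RR = 0.83686/0.29665 = 2.82102
AR% = (RR − 1)/RR × 100 = (2.82102 − 1)/2.82102 × 100 = 64.5518%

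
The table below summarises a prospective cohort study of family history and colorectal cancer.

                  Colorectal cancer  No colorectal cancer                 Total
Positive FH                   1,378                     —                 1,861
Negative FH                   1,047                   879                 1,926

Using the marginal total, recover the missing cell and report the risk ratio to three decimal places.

The missing cell is in the exposed row: 1861 − 1378 = 483.
So a = 1378, b = 483, c = 1047, d = 879.
RR = [a/(a+b)] / [c/(c+d)] = (1378/1861) / (1047/1926) = 0.74046/0.54361 = 1.36211

1.362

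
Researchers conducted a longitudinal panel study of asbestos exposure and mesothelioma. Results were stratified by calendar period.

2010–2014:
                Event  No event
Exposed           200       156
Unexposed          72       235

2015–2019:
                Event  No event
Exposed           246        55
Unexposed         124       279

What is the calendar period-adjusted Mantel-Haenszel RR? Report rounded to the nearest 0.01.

RR_MH = Σ(aᵢ·n₀ᵢ/nᵢ) / Σ(cᵢ·n₁ᵢ/nᵢ), with n₁ᵢ = aᵢ+bᵢ (exposed), n₀ᵢ = cᵢ+dᵢ (unexposed), nᵢ = n₁ᵢ+n₀ᵢ.
Stratum 1 (2010–2014): n₁ = 356, n₀ = 307, n = 663; a·n₀/n = 200·307/663 = 92.6094; c·n₁/n = 72·356/663 = 38.6606
Stratum 2 (2015–2019): n₁ = 301, n₀ = 403, n = 704; a·n₀/n = 246·403/704 = 140.8210; c·n₁/n = 124·301/704 = 53.0170
RR_MH = (92.6094 + 140.8210) / (38.6606 + 53.0170) = 233.4304 / 91.6777 = 2.54621

2.55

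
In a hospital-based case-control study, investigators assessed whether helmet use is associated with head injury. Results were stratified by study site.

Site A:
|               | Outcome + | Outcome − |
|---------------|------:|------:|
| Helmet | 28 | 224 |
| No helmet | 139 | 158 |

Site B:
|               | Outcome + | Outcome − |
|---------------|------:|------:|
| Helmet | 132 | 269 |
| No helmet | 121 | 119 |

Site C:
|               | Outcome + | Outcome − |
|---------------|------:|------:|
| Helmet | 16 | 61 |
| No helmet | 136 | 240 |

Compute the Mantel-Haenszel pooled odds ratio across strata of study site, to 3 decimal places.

0.326

OR_MH = Σ(aᵢdᵢ/nᵢ) / Σ(bᵢcᵢ/nᵢ), where nᵢ is the stratum total.
Stratum 1 (Site A): n = 549; a·d/n = 28·158/549 = 8.0583; b·c/n = 224·139/549 = 56.7140
Stratum 2 (Site B): n = 641; a·d/n = 132·119/641 = 24.5055; b·c/n = 269·121/641 = 50.7785
Stratum 3 (Site C): n = 453; a·d/n = 16·240/453 = 8.4768; b·c/n = 61·136/453 = 18.3135
OR_MH = (8.0583 + 24.5055 + 8.4768) / (56.7140 + 50.7785 + 18.3135) = 41.0406 / 125.8060 = 0.32622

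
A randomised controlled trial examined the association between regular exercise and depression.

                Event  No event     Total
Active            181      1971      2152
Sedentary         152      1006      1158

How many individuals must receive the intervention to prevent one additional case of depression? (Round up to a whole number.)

Risk in treated group = 181/2152 = 0.08411; risk in control = 152/1158 = 0.13126.
Absolute risk reduction = 0.13126 − 0.08411 = 0.04715
NNT = 1 / ARR = 1 / 0.04715 = 21.208 → round up → 22

22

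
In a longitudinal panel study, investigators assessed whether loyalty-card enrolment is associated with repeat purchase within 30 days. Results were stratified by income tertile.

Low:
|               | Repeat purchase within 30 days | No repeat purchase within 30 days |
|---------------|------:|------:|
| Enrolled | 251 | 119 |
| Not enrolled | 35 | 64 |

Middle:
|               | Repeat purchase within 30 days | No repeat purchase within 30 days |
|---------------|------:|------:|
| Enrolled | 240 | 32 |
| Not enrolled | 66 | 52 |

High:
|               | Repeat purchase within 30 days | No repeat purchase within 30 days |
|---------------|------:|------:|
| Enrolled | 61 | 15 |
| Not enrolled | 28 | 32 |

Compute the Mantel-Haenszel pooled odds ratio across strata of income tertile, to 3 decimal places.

OR_MH = Σ(aᵢdᵢ/nᵢ) / Σ(bᵢcᵢ/nᵢ), where nᵢ is the stratum total.
Stratum 1 (Low): n = 469; a·d/n = 251·64/469 = 34.2516; b·c/n = 119·35/469 = 8.8806
Stratum 2 (Middle): n = 390; a·d/n = 240·52/390 = 32.0000; b·c/n = 32·66/390 = 5.4154
Stratum 3 (High): n = 136; a·d/n = 61·32/136 = 14.3529; b·c/n = 15·28/136 = 3.0882
OR_MH = (34.2516 + 32.0000 + 14.3529) / (8.8806 + 5.4154 + 3.0882) = 80.6045 / 17.3842 = 4.63665

4.637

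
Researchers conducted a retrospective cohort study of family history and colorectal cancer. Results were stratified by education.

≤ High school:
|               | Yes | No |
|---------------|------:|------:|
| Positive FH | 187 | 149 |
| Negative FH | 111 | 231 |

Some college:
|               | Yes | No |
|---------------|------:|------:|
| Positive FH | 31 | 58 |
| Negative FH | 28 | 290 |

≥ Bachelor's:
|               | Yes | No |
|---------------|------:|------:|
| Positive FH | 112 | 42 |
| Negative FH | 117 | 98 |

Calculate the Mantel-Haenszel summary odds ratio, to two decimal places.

OR_MH = Σ(aᵢdᵢ/nᵢ) / Σ(bᵢcᵢ/nᵢ), where nᵢ is the stratum total.
Stratum 1 (≤ High school): n = 678; a·d/n = 187·231/678 = 63.7124; b·c/n = 149·111/678 = 24.3938
Stratum 2 (Some college): n = 407; a·d/n = 31·290/407 = 22.0885; b·c/n = 58·28/407 = 3.9902
Stratum 3 (≥ Bachelor's): n = 369; a·d/n = 112·98/369 = 29.7453; b·c/n = 42·117/369 = 13.3171
OR_MH = (63.7124 + 22.0885 + 29.7453) / (24.3938 + 3.9902 + 13.3171) = 115.5461 / 41.7011 = 2.77082

2.77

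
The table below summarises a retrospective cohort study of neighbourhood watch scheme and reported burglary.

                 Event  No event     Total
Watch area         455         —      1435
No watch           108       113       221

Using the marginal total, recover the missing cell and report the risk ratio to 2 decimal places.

0.65

The missing cell is in the exposed row: 1435 − 455 = 980.
So a = 455, b = 980, c = 108, d = 113.
RR = [a/(a+b)] / [c/(c+d)] = (455/1435) / (108/221) = 0.31707/0.48869 = 0.64883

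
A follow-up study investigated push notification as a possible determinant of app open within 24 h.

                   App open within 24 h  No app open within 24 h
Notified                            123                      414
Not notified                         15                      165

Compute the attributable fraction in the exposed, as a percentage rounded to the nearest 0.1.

63.6

Cells: a = 123, b = 414, c = 15, d = 165.
Risk in exposed = 123/537 = 0.22905; risk in unexposed = 15/180 = 0.08333.
RR = 0.22905/0.08333 = 2.74860
AR% = (RR − 1)/RR × 100 = (2.74860 − 1)/2.74860 × 100 = 63.6179%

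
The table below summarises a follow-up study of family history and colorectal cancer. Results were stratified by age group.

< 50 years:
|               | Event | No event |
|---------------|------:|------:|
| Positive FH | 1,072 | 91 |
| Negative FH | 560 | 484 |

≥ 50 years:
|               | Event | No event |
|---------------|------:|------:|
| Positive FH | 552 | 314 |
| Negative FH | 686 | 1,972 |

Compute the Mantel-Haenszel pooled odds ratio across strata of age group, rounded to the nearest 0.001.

6.459

OR_MH = Σ(aᵢdᵢ/nᵢ) / Σ(bᵢcᵢ/nᵢ), where nᵢ is the stratum total.
Stratum 1 (< 50 years): n = 2207; a·d/n = 1072·484/2207 = 235.0920; b·c/n = 91·560/2207 = 23.0902
Stratum 2 (≥ 50 years): n = 3524; a·d/n = 552·1972/3524 = 308.8944; b·c/n = 314·686/3524 = 61.1249
OR_MH = (235.0920 + 308.8944) / (23.0902 + 61.1249) = 543.9864 / 84.2150 = 6.45949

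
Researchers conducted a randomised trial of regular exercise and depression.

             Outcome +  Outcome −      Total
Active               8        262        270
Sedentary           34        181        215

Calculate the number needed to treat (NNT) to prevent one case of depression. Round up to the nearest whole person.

Risk in treated group = 8/270 = 0.02963; risk in control = 34/215 = 0.15814.
Absolute risk reduction = 0.15814 − 0.02963 = 0.12851
NNT = 1 / ARR = 1 / 0.12851 = 7.782 → round up → 8

8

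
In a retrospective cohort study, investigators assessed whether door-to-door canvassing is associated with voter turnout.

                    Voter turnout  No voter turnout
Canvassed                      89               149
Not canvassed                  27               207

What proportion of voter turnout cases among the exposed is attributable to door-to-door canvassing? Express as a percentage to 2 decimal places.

69.14

Cells: a = 89, b = 149, c = 27, d = 207.
Risk in exposed = 89/238 = 0.37395; risk in unexposed = 27/234 = 0.11538.
RR = 0.37395/0.11538 = 3.24090
AR% = (RR − 1)/RR × 100 = (3.24090 − 1)/3.24090 × 100 = 69.1443%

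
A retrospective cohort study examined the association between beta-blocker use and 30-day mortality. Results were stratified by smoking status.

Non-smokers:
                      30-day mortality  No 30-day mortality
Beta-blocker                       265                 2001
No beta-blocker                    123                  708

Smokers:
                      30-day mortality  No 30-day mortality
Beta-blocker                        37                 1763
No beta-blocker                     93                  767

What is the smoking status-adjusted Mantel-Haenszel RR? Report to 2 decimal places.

RR_MH = Σ(aᵢ·n₀ᵢ/nᵢ) / Σ(cᵢ·n₁ᵢ/nᵢ), with n₁ᵢ = aᵢ+bᵢ (exposed), n₀ᵢ = cᵢ+dᵢ (unexposed), nᵢ = n₁ᵢ+n₀ᵢ.
Stratum 1 (Non-smokers): n₁ = 2266, n₀ = 831, n = 3097; a·n₀/n = 265·831/3097 = 71.1059; c·n₁/n = 123·2266/3097 = 89.9961
Stratum 2 (Smokers): n₁ = 1800, n₀ = 860, n = 2660; a·n₀/n = 37·860/2660 = 11.9624; c·n₁/n = 93·1800/2660 = 62.9323
RR_MH = (71.1059 + 11.9624) / (89.9961 + 62.9323) = 83.0683 / 152.9285 = 0.54318

0.54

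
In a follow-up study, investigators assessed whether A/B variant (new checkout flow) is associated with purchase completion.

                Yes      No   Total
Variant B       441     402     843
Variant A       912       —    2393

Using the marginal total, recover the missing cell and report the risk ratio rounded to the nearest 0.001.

1.373

The missing cell is in the unexposed row: 2393 − 912 = 1481.
So a = 441, b = 402, c = 912, d = 1481.
RR = [a/(a+b)] / [c/(c+d)] = (441/843) / (912/2393) = 0.52313/0.38111 = 1.37265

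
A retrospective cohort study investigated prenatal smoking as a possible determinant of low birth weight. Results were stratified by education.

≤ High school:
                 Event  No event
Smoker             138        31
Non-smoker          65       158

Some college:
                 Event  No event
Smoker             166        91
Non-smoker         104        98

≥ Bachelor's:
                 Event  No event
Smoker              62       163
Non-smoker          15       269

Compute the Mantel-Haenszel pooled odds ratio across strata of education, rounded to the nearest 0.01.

OR_MH = Σ(aᵢdᵢ/nᵢ) / Σ(bᵢcᵢ/nᵢ), where nᵢ is the stratum total.
Stratum 1 (≤ High school): n = 392; a·d/n = 138·158/392 = 55.6224; b·c/n = 31·65/392 = 5.1403
Stratum 2 (Some college): n = 459; a·d/n = 166·98/459 = 35.4423; b·c/n = 91·104/459 = 20.6187
Stratum 3 (≥ Bachelor's): n = 509; a·d/n = 62·269/509 = 32.7662; b·c/n = 163·15/509 = 4.8035
OR_MH = (55.6224 + 35.4423 + 32.7662) / (5.1403 + 20.6187 + 4.8035) = 123.8309 / 30.5626 = 4.05172

4.05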